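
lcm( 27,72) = 216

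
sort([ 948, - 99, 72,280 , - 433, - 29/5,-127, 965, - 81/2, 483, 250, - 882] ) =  [ - 882, - 433, - 127,- 99, -81/2, - 29/5,72, 250,280,483,  948,965]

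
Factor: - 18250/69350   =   - 5/19=- 5^1*19^(  -  1)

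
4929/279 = 53/3= 17.67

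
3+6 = 9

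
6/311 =6/311  =  0.02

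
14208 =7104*2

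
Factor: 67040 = 2^5 * 5^1*419^1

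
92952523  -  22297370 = 70655153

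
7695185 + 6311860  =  14007045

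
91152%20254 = 10136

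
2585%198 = 11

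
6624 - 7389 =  - 765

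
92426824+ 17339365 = 109766189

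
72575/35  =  14515/7 = 2073.57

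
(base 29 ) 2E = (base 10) 72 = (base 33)26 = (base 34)24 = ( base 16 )48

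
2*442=884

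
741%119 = 27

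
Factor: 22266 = 2^1 *3^2 * 1237^1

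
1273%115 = 8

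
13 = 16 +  - 3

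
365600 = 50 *7312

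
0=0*8932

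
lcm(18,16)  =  144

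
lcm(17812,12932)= 944036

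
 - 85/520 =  - 1  +  87/104 = - 0.16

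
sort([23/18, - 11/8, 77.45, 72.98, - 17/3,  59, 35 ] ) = [ - 17/3, - 11/8, 23/18, 35, 59,72.98,77.45 ] 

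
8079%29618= 8079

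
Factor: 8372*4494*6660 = 2^5*3^3*5^1*7^2*13^1*23^1*37^1 *107^1 = 250574294880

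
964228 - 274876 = 689352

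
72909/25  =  72909/25 = 2916.36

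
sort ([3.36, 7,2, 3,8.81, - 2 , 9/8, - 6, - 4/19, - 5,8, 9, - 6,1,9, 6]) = [ - 6, - 6, -5, - 2 , - 4/19, 1 , 9/8, 2,3,3.36, 6,7,8 , 8.81 , 9, 9]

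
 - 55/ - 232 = 55/232 = 0.24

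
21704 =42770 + -21066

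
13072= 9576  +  3496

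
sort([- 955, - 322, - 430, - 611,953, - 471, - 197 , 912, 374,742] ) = [ - 955, - 611, - 471,  -  430, - 322, - 197,374, 742, 912,953]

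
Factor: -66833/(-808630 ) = 2^( - 1)*5^( - 1 ) * 13^1*53^1 * 97^1*80863^(-1) 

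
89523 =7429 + 82094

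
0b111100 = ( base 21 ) 2i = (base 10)60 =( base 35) 1p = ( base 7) 114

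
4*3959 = 15836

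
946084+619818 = 1565902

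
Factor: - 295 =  - 5^1*59^1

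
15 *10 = 150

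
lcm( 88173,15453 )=1498941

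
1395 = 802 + 593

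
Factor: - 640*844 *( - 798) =431047680 = 2^10*3^1 * 5^1*7^1*19^1*211^1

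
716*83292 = 59637072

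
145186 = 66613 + 78573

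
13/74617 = 13/74617 = 0.00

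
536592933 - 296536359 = 240056574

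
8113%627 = 589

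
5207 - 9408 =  - 4201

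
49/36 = 1 + 13/36 = 1.36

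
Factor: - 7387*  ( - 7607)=83^1*89^1*7607^1 = 56192909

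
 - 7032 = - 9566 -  - 2534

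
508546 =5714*89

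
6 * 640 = 3840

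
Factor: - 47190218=-2^1 * 151^1*156259^1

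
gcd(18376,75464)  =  8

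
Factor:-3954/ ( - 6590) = 3^1*5^(  -  1 )  =  3/5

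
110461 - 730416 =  - 619955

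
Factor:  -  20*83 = - 1660 = -2^2*5^1 *83^1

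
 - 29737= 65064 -94801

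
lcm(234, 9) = 234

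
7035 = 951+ 6084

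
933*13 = 12129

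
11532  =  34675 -23143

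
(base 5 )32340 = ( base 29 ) 2ig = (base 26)37a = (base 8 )4254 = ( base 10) 2220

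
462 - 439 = 23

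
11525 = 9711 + 1814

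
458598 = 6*76433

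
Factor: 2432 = 2^7*19^1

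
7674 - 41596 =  - 33922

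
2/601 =2/601 = 0.00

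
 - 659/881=- 1 + 222/881  =  -  0.75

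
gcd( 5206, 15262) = 2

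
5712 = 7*816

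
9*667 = 6003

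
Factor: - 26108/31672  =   - 2^( - 1)*37^( - 1) * 61^1= -61/74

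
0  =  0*(-41756 )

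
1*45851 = 45851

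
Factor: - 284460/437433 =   -  94820/145811 = - 2^2*5^1*11^1*139^( - 1)*431^1 * 1049^( - 1) 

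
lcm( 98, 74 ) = 3626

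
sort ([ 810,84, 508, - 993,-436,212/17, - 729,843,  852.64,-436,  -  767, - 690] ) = [-993 , - 767 ,  -  729, - 690, - 436,  -  436,212/17, 84,  508,810, 843,852.64 ]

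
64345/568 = 113 + 161/568=113.28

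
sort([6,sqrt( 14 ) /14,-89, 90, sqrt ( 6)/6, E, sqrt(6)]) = [ - 89,sqrt( 14)/14, sqrt ( 6)/6,sqrt(6 ), E,6,90]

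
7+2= 9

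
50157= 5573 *9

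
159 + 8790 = 8949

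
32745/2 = 32745/2 = 16372.50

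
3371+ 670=4041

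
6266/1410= 3133/705 =4.44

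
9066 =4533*2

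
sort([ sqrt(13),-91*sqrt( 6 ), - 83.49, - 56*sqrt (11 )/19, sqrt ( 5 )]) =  [ - 91*  sqrt(6),-83.49, -56*sqrt(11) /19  ,  sqrt(5),sqrt( 13 ) ]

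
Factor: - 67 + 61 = -2^1*3^1 = -6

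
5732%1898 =38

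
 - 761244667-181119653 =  - 942364320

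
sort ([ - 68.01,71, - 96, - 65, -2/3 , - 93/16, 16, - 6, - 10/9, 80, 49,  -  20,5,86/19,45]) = [ - 96, - 68.01  , - 65, - 20,-6, - 93/16, - 10/9, - 2/3,86/19,5, 16,45,49,  71,80]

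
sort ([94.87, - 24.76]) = [ - 24.76,94.87 ] 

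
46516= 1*46516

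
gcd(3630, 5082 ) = 726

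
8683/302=28  +  227/302 = 28.75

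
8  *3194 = 25552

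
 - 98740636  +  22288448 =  - 76452188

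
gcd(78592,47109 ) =1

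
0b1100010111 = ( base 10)791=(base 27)128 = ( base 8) 1427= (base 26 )14b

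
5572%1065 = 247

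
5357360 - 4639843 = 717517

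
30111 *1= 30111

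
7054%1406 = 24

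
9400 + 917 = 10317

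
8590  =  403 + 8187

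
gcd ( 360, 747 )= 9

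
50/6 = 25/3 = 8.33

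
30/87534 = 5/14589= 0.00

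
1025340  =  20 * 51267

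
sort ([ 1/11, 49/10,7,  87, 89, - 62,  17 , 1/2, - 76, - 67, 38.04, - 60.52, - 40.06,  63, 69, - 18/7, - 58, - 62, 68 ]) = [  -  76, - 67, - 62, - 62, - 60.52, - 58 ,- 40.06, - 18/7, 1/11,1/2, 49/10,7, 17, 38.04, 63, 68, 69 , 87, 89 ]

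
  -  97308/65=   -  1498+62/65 = - 1497.05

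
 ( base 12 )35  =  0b101001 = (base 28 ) 1D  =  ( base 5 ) 131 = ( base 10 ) 41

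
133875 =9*14875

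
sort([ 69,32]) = [ 32,  69]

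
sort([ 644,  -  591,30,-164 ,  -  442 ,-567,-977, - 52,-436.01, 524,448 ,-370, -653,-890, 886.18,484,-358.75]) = [ - 977, - 890 , - 653, - 591, - 567 ,-442,-436.01,  -  370, - 358.75, -164,-52,30,  448,484,524,644,  886.18 ]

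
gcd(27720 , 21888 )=72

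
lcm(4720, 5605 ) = 89680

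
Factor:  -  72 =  - 2^3*3^2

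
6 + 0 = 6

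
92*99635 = 9166420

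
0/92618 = 0 = 0.00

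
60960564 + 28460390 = 89420954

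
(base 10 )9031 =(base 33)89M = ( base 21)KA1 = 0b10001101000111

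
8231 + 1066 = 9297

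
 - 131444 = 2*( - 65722) 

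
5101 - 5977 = -876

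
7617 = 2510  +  5107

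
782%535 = 247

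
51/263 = 51/263 = 0.19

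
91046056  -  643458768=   -552412712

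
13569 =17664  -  4095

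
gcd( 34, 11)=1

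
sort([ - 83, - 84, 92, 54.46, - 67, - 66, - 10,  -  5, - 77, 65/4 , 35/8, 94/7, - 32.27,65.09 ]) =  [-84, - 83, - 77,-67 , - 66, -32.27, - 10,-5, 35/8 , 94/7, 65/4, 54.46,65.09, 92]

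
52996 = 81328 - 28332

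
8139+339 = 8478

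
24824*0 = 0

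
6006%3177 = 2829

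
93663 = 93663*1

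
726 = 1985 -1259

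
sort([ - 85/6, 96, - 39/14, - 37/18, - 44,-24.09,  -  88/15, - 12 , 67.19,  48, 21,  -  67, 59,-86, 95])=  [ - 86, - 67,-44,- 24.09,-85/6, -12,- 88/15, - 39/14,-37/18, 21, 48, 59,67.19,95, 96]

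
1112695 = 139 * 8005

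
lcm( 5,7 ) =35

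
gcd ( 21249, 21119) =1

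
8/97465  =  8/97465 = 0.00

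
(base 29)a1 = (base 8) 443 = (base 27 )al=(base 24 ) c3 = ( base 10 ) 291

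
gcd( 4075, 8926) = 1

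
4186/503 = 8+ 162/503=8.32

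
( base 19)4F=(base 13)70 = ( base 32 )2R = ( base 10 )91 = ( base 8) 133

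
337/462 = 337/462 = 0.73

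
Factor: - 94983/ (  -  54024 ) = 31661/18008 = 2^( - 3)*7^1 * 2251^( - 1)*4523^1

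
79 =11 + 68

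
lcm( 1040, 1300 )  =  5200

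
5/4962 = 5/4962 = 0.00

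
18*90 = 1620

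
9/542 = 9/542 = 0.02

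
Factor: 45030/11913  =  2^1 * 5^1*11^ ( -1)*19^( - 1 )*79^1=790/209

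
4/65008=1/16252  =  0.00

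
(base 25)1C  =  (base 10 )37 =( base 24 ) 1d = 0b100101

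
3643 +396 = 4039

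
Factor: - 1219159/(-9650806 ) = 2^( - 1 ) * 11^( - 1) * 53^1*449^(-1) *977^(-1 ) * 23003^1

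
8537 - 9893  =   - 1356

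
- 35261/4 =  - 35261/4=- 8815.25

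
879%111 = 102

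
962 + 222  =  1184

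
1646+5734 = 7380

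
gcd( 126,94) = 2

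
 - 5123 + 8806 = 3683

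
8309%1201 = 1103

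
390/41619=130/13873 = 0.01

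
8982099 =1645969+7336130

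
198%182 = 16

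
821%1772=821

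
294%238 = 56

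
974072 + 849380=1823452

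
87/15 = 29/5 = 5.80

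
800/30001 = 800/30001= 0.03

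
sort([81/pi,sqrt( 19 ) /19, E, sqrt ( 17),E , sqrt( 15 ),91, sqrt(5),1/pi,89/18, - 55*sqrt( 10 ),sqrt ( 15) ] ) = [-55*sqrt( 10),sqrt( 19)/19,1/pi , sqrt(5 ),E, E, sqrt( 15),sqrt( 15 ), sqrt( 17 ), 89/18,81/pi, 91 ] 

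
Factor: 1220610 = 2^1 * 3^1 * 5^1*23^1*29^1*61^1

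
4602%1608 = 1386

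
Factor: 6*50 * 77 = 23100 = 2^2*3^1*5^2 * 7^1*11^1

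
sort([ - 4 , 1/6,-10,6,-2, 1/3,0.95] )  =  [ - 10 ,-4 , - 2 , 1/6,  1/3 , 0.95, 6] 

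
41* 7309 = 299669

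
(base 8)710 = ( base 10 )456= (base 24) J0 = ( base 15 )206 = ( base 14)248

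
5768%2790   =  188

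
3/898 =3/898 = 0.00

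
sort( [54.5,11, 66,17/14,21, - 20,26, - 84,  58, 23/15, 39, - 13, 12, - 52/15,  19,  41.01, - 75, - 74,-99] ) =[ - 99,- 84, - 75, - 74, - 20, - 13 , -52/15 , 17/14, 23/15,11, 12, 19, 21,26,  39, 41.01, 54.5,58,66]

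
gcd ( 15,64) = 1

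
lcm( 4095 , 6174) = 401310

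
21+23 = 44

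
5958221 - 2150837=3807384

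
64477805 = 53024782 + 11453023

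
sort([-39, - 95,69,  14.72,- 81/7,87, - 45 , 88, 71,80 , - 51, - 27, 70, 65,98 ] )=[ - 95,-51, - 45, -39,-27,-81/7, 14.72, 65, 69,70, 71,80, 87,88,98 ]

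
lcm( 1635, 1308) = 6540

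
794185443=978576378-184390935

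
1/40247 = 1/40247 = 0.00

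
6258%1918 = 504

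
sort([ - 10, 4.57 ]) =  [  -  10,4.57 ] 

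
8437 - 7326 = 1111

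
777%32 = 9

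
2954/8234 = 1477/4117 = 0.36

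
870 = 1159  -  289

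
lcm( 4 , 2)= 4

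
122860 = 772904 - 650044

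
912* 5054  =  4609248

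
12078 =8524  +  3554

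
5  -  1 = 4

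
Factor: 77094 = 2^1*3^2*4283^1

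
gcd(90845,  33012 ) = 1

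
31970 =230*139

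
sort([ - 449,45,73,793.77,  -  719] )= [ - 719, - 449, 45, 73, 793.77]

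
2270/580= 3 + 53/58=3.91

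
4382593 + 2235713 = 6618306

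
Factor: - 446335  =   -5^1 * 17^1*59^1*89^1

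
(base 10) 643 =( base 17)23e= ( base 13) 3a6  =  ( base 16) 283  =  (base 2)1010000011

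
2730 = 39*70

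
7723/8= 7723/8 = 965.38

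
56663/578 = 98+19/578 = 98.03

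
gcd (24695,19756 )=4939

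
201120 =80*2514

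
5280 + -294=4986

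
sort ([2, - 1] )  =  [ - 1,2 ]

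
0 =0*108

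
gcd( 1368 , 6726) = 114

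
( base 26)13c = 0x2FE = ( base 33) n7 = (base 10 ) 766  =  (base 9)1041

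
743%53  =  1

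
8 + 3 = 11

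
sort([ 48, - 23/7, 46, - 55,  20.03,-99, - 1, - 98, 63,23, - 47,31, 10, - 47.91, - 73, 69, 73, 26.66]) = [ - 99 , - 98,-73, - 55, - 47.91 ,-47 , - 23/7, - 1,10, 20.03, 23, 26.66, 31,46, 48,63, 69, 73]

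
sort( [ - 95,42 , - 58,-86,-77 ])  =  [  -  95, - 86, - 77, - 58  ,  42] 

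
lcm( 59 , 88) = 5192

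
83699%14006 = 13669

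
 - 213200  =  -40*5330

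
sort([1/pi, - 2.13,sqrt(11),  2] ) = [ - 2.13, 1/pi, 2, sqrt(11)] 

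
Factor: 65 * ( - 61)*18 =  - 2^1* 3^2*5^1*13^1 * 61^1 = - 71370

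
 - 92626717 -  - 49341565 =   -  43285152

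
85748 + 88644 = 174392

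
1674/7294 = 837/3647=0.23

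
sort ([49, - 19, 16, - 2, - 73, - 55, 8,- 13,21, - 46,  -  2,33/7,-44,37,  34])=[ - 73, - 55,-46, - 44,-19, - 13,- 2, - 2, 33/7,8,16, 21, 34,37, 49]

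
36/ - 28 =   -  2 + 5/7 = - 1.29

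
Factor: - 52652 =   -  2^2*13163^1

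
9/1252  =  9/1252 = 0.01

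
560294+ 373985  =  934279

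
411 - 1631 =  - 1220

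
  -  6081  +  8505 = 2424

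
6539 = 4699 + 1840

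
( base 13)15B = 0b11110101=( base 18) DB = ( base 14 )137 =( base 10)245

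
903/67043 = 903/67043 =0.01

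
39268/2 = 19634 = 19634.00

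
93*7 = 651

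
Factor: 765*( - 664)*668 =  - 339317280 =- 2^5 * 3^2 * 5^1*17^1*83^1 *167^1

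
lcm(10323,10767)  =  1001331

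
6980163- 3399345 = 3580818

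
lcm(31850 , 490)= 31850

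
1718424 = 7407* 232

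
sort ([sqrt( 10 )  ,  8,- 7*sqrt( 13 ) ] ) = [-7*sqrt ( 13 ),sqrt (10 ),8]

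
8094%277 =61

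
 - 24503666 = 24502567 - 49006233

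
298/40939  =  298/40939= 0.01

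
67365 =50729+16636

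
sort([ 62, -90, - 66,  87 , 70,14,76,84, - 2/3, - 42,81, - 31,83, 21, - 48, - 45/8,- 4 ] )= [ - 90,-66, - 48, - 42,  -  31, - 45/8, - 4, - 2/3,14, 21,62,  70,76,  81, 83,84,87]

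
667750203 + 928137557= 1595887760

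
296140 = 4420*67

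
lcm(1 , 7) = 7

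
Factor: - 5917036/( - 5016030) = 2^1*3^( - 1)*5^( - 1)*61^( - 1 )*607^1 *2437^1*2741^( - 1)= 2958518/2508015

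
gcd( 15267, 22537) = 727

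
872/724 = 218/181 = 1.20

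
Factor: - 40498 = - 2^1*20249^1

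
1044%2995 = 1044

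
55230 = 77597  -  22367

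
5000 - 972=4028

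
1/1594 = 1/1594 = 0.00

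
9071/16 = 566+15/16 = 566.94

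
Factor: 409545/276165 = 17^(-1) * 19^( - 1)*479^1 = 479/323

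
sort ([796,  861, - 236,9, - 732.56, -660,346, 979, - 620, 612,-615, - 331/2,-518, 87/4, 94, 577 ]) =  [ -732.56, - 660, - 620 , - 615 ,-518, - 236, - 331/2, 9, 87/4, 94, 346, 577,  612, 796, 861,979]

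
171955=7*24565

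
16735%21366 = 16735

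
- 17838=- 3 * 5946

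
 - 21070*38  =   - 800660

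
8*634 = 5072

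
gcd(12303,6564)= 3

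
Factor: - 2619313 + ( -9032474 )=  - 11651787 = - 3^2*7^1*184949^1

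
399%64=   15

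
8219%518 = 449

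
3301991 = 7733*427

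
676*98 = 66248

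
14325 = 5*2865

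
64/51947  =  64/51947= 0.00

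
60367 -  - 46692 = 107059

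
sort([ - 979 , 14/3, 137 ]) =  [  -  979, 14/3, 137 ] 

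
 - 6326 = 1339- 7665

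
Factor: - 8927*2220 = - 2^2 * 3^1*5^1*37^1*79^1 * 113^1=-19817940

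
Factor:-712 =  - 2^3*89^1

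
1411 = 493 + 918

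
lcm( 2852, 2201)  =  202492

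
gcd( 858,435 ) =3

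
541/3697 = 541/3697 = 0.15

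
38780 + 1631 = 40411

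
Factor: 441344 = 2^10*431^1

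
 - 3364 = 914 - 4278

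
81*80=6480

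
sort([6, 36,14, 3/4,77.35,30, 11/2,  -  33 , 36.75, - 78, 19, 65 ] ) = [-78, - 33, 3/4, 11/2, 6, 14,19,  30, 36,36.75,65, 77.35 ] 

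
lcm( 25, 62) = 1550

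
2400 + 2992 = 5392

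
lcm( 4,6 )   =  12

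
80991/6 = 13498 + 1/2 = 13498.50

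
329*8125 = 2673125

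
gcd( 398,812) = 2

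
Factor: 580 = 2^2*5^1*29^1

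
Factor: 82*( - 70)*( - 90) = 2^3 * 3^2*5^2 * 7^1*41^1  =  516600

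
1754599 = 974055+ 780544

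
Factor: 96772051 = 96772051^1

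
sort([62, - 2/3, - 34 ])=[  -  34, -2/3,62]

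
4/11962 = 2/5981= 0.00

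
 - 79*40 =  - 3160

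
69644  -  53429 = 16215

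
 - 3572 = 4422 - 7994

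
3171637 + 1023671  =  4195308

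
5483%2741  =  1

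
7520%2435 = 215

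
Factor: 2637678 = 2^1*3^1*439613^1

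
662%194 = 80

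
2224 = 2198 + 26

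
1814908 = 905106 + 909802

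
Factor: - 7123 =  - 17^1 *419^1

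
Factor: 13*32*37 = 2^5*13^1*37^1 = 15392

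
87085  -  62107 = 24978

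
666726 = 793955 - 127229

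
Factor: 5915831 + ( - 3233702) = 3^1*79^1*11317^1 = 2682129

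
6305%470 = 195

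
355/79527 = 355/79527  =  0.00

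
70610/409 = 70610/409= 172.64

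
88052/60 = 1467 + 8/15 = 1467.53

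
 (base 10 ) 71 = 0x47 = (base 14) 51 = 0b1000111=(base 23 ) 32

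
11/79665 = 11/79665 = 0.00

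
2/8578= 1/4289 = 0.00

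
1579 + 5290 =6869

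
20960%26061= 20960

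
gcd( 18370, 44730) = 10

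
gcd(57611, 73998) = 1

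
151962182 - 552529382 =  - 400567200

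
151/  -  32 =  - 5 +9/32 = - 4.72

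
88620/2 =44310 = 44310.00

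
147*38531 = 5664057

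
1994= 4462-2468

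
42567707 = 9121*4667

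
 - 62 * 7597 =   -  471014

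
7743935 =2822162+4921773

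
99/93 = 33/31= 1.06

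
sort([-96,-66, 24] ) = [- 96, - 66, 24 ] 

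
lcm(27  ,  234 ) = 702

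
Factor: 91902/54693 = 30634/18231 = 2^1*3^( - 1)*17^2*53^1*59^(-1)*103^( - 1)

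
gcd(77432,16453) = 1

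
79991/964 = 82 + 943/964 = 82.98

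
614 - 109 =505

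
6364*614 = 3907496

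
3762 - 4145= - 383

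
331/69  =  4+55/69 = 4.80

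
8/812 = 2/203 =0.01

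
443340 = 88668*5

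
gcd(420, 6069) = 21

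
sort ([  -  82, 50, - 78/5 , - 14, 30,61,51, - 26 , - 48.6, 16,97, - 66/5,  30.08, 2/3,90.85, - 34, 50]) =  [ - 82,  -  48.6, - 34,  -  26, - 78/5,- 14,-66/5, 2/3, 16,  30,30.08, 50, 50, 51, 61,90.85, 97]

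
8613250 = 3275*2630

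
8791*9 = 79119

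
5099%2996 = 2103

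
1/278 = 1/278 = 0.00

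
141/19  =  7 + 8/19 = 7.42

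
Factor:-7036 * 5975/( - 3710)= 4204010/371= 2^1*5^1* 7^( - 1) * 53^ (-1 ) * 239^1*  1759^1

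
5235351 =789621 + 4445730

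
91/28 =13/4 = 3.25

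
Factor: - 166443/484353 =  - 3^( - 2) * 109^1*509^1*17939^(  -  1)= - 55481/161451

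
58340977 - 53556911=4784066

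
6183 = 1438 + 4745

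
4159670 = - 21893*( - 190)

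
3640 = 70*52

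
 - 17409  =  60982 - 78391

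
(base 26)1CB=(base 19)2eb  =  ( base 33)u9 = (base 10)999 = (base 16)3E7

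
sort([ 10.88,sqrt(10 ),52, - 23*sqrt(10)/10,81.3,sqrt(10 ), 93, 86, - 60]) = [ - 60,- 23*sqrt(10)/10,  sqrt( 10),sqrt(10), 10.88,52, 81.3, 86,93 ]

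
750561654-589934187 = 160627467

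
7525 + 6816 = 14341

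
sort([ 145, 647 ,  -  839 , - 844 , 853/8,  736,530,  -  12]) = [ - 844 , - 839 , - 12, 853/8,145 , 530, 647,  736 ]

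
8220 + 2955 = 11175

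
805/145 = 5 + 16/29 = 5.55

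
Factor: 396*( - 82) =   -  2^3*3^2*11^1*41^1 = -32472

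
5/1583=5/1583   =  0.00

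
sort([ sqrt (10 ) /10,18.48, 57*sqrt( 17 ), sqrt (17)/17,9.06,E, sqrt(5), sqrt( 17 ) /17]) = [ sqrt( 17)/17, sqrt( 17 )/17,sqrt( 10)/10,sqrt(5), E, 9.06, 18.48, 57*sqrt( 17) ]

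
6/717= 2/239 = 0.01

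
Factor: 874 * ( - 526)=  - 2^2*19^1 * 23^1*263^1 = -459724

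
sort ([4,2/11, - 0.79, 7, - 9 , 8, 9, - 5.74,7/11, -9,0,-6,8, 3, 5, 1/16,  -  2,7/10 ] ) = [ - 9,  -  9, - 6, - 5.74,-2,  -  0.79, 0, 1/16,2/11,7/11,7/10, 3,4, 5,7, 8,8,9]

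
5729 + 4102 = 9831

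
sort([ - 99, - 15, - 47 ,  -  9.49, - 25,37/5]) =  [ - 99,-47,- 25, - 15,-9.49,37/5 ]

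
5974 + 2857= 8831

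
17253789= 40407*427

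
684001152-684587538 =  - 586386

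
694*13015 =9032410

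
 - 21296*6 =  - 127776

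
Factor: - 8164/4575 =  - 2^2*3^(-1)*5^ ( - 2)*13^1 * 61^( - 1 )*157^1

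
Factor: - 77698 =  - 2^1*53^1*733^1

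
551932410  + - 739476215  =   - 187543805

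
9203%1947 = 1415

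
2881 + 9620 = 12501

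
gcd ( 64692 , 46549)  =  1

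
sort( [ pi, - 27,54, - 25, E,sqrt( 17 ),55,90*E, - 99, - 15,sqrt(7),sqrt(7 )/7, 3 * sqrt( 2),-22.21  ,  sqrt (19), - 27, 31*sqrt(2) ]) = [ - 99,-27, - 27, - 25 , - 22.21,-15,sqrt(7)/7,sqrt( 7 ),E,pi,sqrt(17 ),3*sqrt(2), sqrt( 19 ), 31 * sqrt(2),54, 55,90 *E]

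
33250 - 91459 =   -  58209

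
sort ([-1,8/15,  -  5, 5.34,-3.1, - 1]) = [-5,-3.1,  -  1,-1, 8/15 , 5.34]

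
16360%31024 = 16360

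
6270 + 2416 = 8686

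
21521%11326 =10195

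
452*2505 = 1132260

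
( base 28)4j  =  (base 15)8B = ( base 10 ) 131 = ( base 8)203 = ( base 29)4F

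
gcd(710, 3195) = 355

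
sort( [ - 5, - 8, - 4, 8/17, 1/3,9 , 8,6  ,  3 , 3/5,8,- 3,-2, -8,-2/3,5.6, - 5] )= [-8,  -  8, - 5, - 5, - 4, -3 , -2, -2/3,1/3, 8/17,3/5, 3,5.6,  6 , 8, 8,  9 ]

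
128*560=71680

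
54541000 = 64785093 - 10244093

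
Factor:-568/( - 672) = 71/84 = 2^( - 2) *3^( -1)*7^(-1 )*71^1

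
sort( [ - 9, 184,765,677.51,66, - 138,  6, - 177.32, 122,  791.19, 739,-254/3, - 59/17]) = [ - 177.32,- 138, - 254/3, - 9, - 59/17 , 6,66,122,184, 677.51,  739,765, 791.19 ] 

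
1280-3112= - 1832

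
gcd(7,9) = 1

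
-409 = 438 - 847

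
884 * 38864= 34355776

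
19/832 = 19/832=0.02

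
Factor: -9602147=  - 47^1*204301^1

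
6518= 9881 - 3363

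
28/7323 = 28/7323 = 0.00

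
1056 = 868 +188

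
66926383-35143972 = 31782411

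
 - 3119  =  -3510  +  391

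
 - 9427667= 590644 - 10018311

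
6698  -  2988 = 3710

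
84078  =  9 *9342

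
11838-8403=3435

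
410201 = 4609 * 89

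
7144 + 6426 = 13570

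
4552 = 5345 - 793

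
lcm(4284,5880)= 299880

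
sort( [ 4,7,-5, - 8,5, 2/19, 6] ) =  [ - 8, - 5, 2/19,4, 5 , 6, 7 ]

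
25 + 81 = 106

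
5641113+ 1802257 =7443370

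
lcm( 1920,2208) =44160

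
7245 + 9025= 16270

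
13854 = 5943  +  7911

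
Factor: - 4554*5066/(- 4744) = 5767641/1186 =2^( - 1)*3^2*11^1*17^1*23^1 *149^1*593^( - 1)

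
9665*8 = 77320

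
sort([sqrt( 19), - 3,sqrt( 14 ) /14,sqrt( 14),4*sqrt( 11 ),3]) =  [ - 3, sqrt(14)/14,3,sqrt(14),sqrt( 19 ),4*sqrt( 11 )]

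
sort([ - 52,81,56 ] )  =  [ - 52, 56, 81]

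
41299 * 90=3716910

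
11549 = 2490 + 9059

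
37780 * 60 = 2266800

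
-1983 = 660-2643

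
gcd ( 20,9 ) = 1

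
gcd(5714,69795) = 1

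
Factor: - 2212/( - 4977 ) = 2^2*3^ (  -  2) = 4/9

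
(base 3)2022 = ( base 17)3B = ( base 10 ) 62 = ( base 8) 76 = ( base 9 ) 68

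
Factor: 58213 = 23^1*2531^1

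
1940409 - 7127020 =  - 5186611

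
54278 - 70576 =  - 16298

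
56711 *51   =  2892261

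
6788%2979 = 830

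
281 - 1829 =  - 1548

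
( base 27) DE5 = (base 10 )9860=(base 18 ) 1c7e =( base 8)23204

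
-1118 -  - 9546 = 8428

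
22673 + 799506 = 822179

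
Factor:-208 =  - 2^4*13^1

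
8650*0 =0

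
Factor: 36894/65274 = 13/23 = 13^1*23^ ( - 1 )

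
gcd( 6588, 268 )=4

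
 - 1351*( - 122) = 164822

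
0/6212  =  0 = 0.00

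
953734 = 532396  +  421338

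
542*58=31436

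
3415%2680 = 735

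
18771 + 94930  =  113701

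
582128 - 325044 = 257084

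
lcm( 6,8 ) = 24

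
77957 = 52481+25476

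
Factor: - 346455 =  - 3^2*5^1 * 7699^1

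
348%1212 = 348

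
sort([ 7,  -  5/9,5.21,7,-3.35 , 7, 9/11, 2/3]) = [ - 3.35,-5/9, 2/3, 9/11, 5.21, 7,7,7]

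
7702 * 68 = 523736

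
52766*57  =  3007662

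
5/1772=5/1772 = 0.00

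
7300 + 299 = 7599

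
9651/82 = 9651/82 =117.70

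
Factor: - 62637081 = -3^1*13^1 * 31^1 * 103^1*503^1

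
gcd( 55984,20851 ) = 1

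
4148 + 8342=12490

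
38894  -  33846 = 5048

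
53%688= 53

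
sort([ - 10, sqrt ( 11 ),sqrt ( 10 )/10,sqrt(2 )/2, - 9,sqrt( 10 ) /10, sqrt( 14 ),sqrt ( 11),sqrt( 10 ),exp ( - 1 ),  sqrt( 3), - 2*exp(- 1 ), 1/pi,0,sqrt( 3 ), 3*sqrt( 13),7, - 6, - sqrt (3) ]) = [ - 10,-9, - 6,  -  sqrt( 3),-2*exp( - 1) , 0, sqrt( 10 )/10,sqrt( 10)/10, 1/pi,exp( - 1 ),  sqrt(2)/2, sqrt( 3), sqrt( 3 ),sqrt(10),sqrt(11) , sqrt(11),  sqrt ( 14) , 7,3*sqrt( 13 )]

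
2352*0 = 0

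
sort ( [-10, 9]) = [ - 10,9]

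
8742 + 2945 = 11687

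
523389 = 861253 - 337864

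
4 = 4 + 0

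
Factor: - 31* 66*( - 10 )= 2^2 *3^1*5^1*11^1*31^1 = 20460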